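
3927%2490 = 1437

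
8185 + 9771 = 17956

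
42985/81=42985/81 = 530.68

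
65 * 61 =3965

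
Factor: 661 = 661^1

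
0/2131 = 0  =  0.00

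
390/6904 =195/3452 = 0.06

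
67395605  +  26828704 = 94224309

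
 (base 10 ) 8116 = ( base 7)32443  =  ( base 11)6109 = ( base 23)F7K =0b1111110110100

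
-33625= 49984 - 83609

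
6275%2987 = 301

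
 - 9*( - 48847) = 439623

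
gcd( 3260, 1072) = 4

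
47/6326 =47/6326 = 0.01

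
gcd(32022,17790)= 3558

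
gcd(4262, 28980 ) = 2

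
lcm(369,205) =1845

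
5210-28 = 5182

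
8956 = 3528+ 5428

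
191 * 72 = 13752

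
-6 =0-6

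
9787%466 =1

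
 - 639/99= - 71/11 = - 6.45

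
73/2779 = 73/2779=0.03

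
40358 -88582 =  - 48224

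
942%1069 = 942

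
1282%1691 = 1282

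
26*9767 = 253942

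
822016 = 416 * 1976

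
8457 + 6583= 15040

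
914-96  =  818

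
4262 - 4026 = 236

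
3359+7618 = 10977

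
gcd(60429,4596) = 3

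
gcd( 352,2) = 2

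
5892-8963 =-3071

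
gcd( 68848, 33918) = 2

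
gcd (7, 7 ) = 7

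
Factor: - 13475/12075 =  - 3^( - 1)* 7^1*11^1 * 23^( - 1) = - 77/69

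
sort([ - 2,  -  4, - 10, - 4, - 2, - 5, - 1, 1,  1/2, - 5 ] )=[ - 10, - 5, - 5, - 4, - 4, - 2, - 2, - 1,1/2, 1]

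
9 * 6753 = 60777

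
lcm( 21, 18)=126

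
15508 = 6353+9155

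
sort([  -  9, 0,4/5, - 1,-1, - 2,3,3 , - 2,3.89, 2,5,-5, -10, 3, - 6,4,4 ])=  [ - 10,-9, - 6,- 5,-2,  -  2, - 1, - 1, 0,4/5,2,  3,3, 3,3.89,4, 4,5 ]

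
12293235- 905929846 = - 893636611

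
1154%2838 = 1154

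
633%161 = 150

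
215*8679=1865985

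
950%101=41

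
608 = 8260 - 7652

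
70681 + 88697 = 159378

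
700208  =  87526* 8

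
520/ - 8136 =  - 65/1017=- 0.06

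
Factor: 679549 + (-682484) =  - 5^1*587^1 = -2935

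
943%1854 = 943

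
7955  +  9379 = 17334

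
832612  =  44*18923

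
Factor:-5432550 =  - 2^1*3^1*5^2*36217^1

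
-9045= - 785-8260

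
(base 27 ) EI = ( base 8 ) 614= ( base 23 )H5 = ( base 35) BB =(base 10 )396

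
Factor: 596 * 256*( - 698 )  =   - 106498048 = -2^11*149^1*349^1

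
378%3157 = 378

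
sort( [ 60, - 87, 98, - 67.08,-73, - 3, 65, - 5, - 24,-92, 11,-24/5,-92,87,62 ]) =[ - 92,  -  92, - 87, - 73 ,-67.08,-24 , - 5,-24/5,  -  3, 11, 60 , 62,65, 87,  98 ]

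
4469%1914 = 641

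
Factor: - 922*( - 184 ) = 2^4*23^1*461^1 = 169648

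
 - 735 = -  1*735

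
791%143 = 76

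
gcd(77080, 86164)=4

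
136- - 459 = 595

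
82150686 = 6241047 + 75909639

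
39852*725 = 28892700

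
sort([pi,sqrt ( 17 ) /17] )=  [ sqrt(17)/17,pi ]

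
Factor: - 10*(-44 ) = 440  =  2^3*5^1*11^1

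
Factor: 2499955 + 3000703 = 5500658 = 2^1*53^1 * 51893^1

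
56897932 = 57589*988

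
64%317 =64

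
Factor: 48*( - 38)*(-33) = 60192=2^5 *3^2*11^1*19^1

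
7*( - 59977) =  - 419839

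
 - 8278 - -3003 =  - 5275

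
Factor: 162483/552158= 2^( - 1) * 3^1 * 41^1  *  1321^1*276079^(-1)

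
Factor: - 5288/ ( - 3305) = 2^3*5^(-1) = 8/5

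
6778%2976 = 826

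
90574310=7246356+83327954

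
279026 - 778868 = -499842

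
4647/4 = 4647/4= 1161.75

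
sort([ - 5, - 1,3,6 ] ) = [ - 5, - 1,3,6] 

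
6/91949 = 6/91949= 0.00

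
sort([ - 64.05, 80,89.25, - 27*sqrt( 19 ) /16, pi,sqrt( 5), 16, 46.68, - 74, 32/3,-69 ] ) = [ - 74, - 69, - 64.05,-27 * sqrt ( 19)/16, sqrt( 5), pi,32/3, 16, 46.68, 80,89.25]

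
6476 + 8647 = 15123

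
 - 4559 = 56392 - 60951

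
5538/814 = 6 + 327/407 =6.80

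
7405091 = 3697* 2003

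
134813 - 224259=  - 89446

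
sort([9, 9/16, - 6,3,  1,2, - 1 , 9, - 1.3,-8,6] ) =[ - 8, - 6, - 1.3, - 1,9/16, 1 , 2,3,6 , 9, 9] 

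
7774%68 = 22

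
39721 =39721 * 1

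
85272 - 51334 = 33938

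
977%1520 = 977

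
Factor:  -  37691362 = - 2^1*18845681^1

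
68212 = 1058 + 67154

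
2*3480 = 6960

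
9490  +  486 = 9976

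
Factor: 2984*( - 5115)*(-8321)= 127004754360 = 2^3 * 3^1*5^1*11^1*31^1 * 53^1 *157^1*373^1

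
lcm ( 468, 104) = 936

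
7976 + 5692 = 13668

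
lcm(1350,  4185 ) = 41850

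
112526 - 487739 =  -375213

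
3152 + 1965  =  5117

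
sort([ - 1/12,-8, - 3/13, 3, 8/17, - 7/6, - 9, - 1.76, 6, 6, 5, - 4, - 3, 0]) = [ - 9, - 8, - 4, - 3, - 1.76,  -  7/6,  -  3/13 ,-1/12,  0, 8/17,3, 5,6  ,  6]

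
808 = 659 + 149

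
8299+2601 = 10900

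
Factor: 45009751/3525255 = 3^( - 3)*5^(  -  1 )*26113^( - 1)*45009751^1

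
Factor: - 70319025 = -3^2*5^2*7^1*44647^1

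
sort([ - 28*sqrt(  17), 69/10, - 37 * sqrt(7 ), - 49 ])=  [ - 28*sqrt(17) , - 37*sqrt( 7 ), -49,69/10]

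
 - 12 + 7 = -5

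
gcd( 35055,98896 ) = 1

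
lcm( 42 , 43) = 1806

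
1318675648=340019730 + 978655918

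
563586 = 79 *7134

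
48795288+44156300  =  92951588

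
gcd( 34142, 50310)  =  86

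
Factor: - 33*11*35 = - 3^1 * 5^1*7^1*11^2 = - 12705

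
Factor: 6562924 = 2^2*59^1*27809^1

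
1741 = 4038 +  - 2297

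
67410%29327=8756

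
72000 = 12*6000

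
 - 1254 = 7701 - 8955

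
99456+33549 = 133005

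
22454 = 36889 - 14435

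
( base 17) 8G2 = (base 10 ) 2586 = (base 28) 38A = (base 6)15550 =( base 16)A1A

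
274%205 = 69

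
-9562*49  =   - 468538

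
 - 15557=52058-67615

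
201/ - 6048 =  - 1+1949/2016 = - 0.03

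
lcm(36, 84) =252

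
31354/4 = 7838+1/2 = 7838.50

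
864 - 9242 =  - 8378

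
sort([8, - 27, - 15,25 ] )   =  [ - 27,  -  15, 8,25]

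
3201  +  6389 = 9590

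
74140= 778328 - 704188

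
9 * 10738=96642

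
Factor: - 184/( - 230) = 4/5 = 2^2*5^( - 1 )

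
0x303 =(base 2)1100000011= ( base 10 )771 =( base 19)22B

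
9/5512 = 9/5512= 0.00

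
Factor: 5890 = 2^1*5^1*19^1 * 31^1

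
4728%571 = 160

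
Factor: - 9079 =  - 7^1*1297^1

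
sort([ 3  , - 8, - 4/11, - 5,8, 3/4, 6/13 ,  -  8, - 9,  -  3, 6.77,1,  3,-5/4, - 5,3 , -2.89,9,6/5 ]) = [ - 9, - 8,- 8, - 5,  -  5,  -  3, - 2.89 ,- 5/4, - 4/11,6/13,3/4,1, 6/5 , 3, 3,3,6.77 , 8,9 ]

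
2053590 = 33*62230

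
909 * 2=1818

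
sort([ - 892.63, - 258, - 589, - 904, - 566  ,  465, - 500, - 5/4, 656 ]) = [ - 904,-892.63, - 589, - 566, - 500, - 258,-5/4,465,656 ]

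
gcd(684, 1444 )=76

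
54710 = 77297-22587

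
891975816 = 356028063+535947753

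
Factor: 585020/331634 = 2^1*5^1*29251^1*165817^( - 1 ) =292510/165817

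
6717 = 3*2239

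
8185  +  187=8372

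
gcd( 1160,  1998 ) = 2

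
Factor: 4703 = 4703^1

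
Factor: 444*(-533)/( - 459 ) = 78884/153= 2^2*3^( - 2) * 13^1*17^(-1) * 37^1*41^1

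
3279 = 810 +2469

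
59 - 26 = 33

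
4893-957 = 3936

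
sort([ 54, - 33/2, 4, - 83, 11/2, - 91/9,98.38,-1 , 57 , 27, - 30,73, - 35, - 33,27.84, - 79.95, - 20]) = [-83, - 79.95 , - 35, - 33, - 30,  -  20,-33/2,- 91/9, - 1,  4,11/2,  27,27.84, 54, 57,73, 98.38 ] 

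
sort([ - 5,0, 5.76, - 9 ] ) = [ - 9, - 5,  0 , 5.76]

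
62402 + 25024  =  87426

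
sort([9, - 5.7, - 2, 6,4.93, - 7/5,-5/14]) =[ - 5.7, - 2,- 7/5,-5/14 , 4.93,6,9] 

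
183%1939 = 183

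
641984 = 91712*7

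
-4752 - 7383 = - 12135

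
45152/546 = 82 + 190/273  =  82.70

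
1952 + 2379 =4331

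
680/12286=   340/6143  =  0.06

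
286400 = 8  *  35800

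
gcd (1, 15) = 1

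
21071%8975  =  3121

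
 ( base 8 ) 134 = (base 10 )92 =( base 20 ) 4C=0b1011100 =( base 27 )3B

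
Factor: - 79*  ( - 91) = 7^1*13^1 * 79^1 = 7189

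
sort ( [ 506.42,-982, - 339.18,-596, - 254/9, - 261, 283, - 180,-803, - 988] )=[  -  988, - 982,- 803, - 596,-339.18, -261 , - 180,- 254/9,283,506.42]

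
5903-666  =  5237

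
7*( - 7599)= -53193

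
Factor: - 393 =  - 3^1*131^1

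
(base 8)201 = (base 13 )9C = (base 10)129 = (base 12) a9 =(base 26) 4p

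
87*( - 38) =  - 3306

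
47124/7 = 6732=6732.00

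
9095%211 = 22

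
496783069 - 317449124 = 179333945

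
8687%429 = 107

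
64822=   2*32411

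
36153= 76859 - 40706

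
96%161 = 96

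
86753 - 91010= - 4257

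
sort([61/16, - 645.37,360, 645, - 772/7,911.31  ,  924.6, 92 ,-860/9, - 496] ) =[ - 645.37, - 496 , - 772/7, - 860/9, 61/16,92, 360, 645, 911.31, 924.6] 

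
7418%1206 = 182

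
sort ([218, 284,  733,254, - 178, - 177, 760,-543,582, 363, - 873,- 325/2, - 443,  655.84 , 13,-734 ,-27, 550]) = [-873, - 734,-543, - 443,-178,-177, - 325/2,-27,  13, 218, 254,  284,363, 550,  582, 655.84, 733, 760 ] 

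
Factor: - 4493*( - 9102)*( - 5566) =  - 2^2 * 3^1 *11^2 * 23^1 * 37^1 * 41^1 * 4493^1 = -227623161876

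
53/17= 3 +2/17 = 3.12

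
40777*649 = 26464273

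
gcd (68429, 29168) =1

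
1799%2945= 1799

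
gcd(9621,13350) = 3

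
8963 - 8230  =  733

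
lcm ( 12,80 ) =240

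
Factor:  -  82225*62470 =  - 2^1*5^3*11^1* 13^1*23^1*6247^1 = - 5136595750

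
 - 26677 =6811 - 33488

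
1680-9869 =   -  8189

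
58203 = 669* 87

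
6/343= 6/343 = 0.02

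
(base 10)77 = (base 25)32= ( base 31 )2f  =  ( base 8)115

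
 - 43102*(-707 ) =30473114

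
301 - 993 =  - 692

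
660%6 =0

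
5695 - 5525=170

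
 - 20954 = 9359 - 30313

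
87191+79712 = 166903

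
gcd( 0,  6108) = 6108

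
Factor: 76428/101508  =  3^1*193^1*769^( - 1) =579/769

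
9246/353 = 9246/353 = 26.19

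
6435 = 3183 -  - 3252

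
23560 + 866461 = 890021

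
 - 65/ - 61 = 1 + 4/61= 1.07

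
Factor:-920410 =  - 2^1 *5^1*92041^1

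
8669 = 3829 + 4840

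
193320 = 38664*5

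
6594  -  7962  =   - 1368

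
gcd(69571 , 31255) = 1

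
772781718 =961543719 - 188762001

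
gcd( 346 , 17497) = 1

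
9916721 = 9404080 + 512641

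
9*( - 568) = -5112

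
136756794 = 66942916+69813878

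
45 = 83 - 38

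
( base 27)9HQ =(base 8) 15606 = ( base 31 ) 7a9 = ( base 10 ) 7046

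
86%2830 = 86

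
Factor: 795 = 3^1*5^1*53^1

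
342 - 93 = 249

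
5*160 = 800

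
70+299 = 369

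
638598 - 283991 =354607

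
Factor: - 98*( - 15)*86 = 126420 = 2^2 * 3^1* 5^1*7^2*43^1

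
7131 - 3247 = 3884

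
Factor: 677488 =2^4 * 7^1*23^1*263^1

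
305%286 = 19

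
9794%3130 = 404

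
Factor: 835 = 5^1*167^1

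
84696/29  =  84696/29=2920.55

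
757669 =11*68879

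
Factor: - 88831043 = -7^1 * 37^1*197^1*1741^1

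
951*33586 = 31940286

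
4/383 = 4/383 = 0.01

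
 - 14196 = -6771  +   - 7425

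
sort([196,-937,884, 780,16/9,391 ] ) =[-937,16/9,196,  391, 780,884 ]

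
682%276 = 130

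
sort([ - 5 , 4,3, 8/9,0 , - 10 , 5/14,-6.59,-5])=[ - 10 , - 6.59 , - 5, - 5, 0,5/14,8/9,3,4 ] 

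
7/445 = 7/445 = 0.02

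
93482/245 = 381+ 137/245 = 381.56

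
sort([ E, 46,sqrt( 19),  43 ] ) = [ E , sqrt(19),43, 46 ]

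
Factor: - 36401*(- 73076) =2^2*89^1*409^1*18269^1 = 2660039476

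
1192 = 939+253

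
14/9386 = 7/4693= 0.00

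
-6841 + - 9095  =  -15936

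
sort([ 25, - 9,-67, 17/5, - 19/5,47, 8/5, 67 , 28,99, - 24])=[ - 67, - 24, - 9 , - 19/5, 8/5,  17/5, 25, 28, 47,67, 99] 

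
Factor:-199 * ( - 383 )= 76217 = 199^1*383^1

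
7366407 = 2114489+5251918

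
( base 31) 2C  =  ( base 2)1001010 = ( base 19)3h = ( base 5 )244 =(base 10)74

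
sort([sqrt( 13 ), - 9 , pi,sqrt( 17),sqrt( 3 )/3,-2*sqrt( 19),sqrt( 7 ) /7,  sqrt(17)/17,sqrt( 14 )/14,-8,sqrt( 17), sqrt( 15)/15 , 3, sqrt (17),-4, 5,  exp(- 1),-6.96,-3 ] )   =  [-9, - 2*sqrt( 19 ), - 8,- 6.96 ,-4, - 3,sqrt(17 )/17,sqrt( 15) /15,  sqrt (14 ) /14,exp(-1) , sqrt(7)/7, sqrt ( 3) /3, 3, pi, sqrt( 13 ),  sqrt( 17 ),  sqrt( 17 ),sqrt( 17 ),5]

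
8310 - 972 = 7338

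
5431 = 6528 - 1097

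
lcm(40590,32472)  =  162360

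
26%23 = 3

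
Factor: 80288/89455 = 2^5 * 5^ ( - 1) * 13^1*193^1*17891^( -1) 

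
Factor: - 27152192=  - 2^6*571^1*743^1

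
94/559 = 94/559= 0.17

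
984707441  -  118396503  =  866310938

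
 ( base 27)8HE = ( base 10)6305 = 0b1100010100001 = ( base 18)1185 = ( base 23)BL3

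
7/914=7/914 = 0.01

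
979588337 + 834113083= 1813701420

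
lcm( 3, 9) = 9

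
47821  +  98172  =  145993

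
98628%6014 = 2404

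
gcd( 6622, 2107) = 301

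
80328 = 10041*8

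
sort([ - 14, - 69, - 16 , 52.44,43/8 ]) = [ - 69, - 16,-14, 43/8,52.44 ]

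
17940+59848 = 77788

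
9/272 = 9/272 = 0.03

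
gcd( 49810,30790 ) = 10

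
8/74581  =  8/74581 = 0.00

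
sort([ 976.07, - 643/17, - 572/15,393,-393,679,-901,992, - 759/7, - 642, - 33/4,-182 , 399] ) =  [ - 901 , - 642, - 393, - 182, - 759/7,-572/15, - 643/17, - 33/4,393,399 , 679,976.07,992 ] 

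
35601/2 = 35601/2 = 17800.50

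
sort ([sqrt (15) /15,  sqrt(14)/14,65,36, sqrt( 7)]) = [ sqrt(15)/15, sqrt(14) /14,sqrt( 7), 36,  65]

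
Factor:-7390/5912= - 2^ ( -2) * 5^1 = - 5/4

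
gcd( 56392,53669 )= 7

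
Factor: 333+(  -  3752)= -13^1*263^1 = - 3419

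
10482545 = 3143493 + 7339052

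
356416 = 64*5569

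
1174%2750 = 1174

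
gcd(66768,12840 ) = 2568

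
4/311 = 4/311 = 0.01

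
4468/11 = 406 + 2/11 = 406.18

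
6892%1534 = 756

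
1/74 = 1/74 =0.01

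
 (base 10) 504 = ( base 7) 1320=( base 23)LL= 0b111111000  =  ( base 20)154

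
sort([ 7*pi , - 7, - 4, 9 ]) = [ - 7, - 4,9, 7*pi]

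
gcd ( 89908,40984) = 4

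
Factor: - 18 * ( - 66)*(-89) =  - 105732=- 2^2*3^3  *  11^1 *89^1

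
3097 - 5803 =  - 2706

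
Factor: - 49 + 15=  - 34 = - 2^1*17^1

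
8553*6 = 51318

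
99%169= 99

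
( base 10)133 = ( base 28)4l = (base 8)205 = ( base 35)3S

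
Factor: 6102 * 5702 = 2^2 * 3^3 * 113^1 * 2851^1 = 34793604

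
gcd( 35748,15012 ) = 108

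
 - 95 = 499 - 594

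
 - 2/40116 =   -  1 + 20057/20058 = - 0.00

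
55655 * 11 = 612205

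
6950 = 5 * 1390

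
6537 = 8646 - 2109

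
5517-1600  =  3917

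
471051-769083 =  - 298032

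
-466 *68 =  - 31688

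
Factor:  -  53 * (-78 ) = 2^1  *  3^1 * 13^1*53^1 = 4134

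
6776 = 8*847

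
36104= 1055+35049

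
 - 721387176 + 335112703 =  - 386274473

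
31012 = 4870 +26142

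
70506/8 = 35253/4 = 8813.25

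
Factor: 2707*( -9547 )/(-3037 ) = 25843729/3037 = 2707^1*3037^ (  -  1 )*9547^1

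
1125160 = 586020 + 539140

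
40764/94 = 20382/47 = 433.66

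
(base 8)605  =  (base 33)BQ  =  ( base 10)389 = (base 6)1445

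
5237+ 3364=8601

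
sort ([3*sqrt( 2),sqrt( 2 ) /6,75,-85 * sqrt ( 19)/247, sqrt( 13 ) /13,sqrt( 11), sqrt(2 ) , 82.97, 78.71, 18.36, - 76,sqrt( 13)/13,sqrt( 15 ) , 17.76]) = [ - 76, - 85*  sqrt( 19 )/247,  sqrt(2) /6,sqrt( 13 )/13 , sqrt(13 )/13,sqrt( 2), sqrt ( 11) , sqrt(15 ) , 3 * sqrt(2 ),17.76, 18.36 , 75, 78.71, 82.97] 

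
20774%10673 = 10101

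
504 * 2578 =1299312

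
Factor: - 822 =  - 2^1*3^1*137^1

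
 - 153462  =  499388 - 652850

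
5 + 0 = 5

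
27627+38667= 66294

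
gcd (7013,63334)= 1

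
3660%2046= 1614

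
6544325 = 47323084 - 40778759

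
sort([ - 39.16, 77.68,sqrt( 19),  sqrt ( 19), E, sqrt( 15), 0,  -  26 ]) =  [  -  39.16, - 26,0,E, sqrt( 15), sqrt(19),sqrt( 19 )  ,  77.68]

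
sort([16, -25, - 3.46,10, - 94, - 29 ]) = [  -  94, - 29, - 25, - 3.46,10,16 ]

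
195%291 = 195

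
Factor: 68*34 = 2312 = 2^3*17^2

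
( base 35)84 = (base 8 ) 434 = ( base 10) 284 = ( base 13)18B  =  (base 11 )239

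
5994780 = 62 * 96690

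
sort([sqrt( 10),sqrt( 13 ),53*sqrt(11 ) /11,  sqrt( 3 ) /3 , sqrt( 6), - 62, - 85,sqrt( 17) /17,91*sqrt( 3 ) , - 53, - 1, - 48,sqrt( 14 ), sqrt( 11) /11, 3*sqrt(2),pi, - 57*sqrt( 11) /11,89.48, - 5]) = [ - 85,  -  62, - 53, - 48, - 57*  sqrt( 11 )/11, - 5,  -  1,  sqrt( 17) /17 , sqrt( 11)/11, sqrt(3)/3,sqrt( 6), pi,sqrt( 10),sqrt(13 ), sqrt(14) , 3*  sqrt(2),53*sqrt(11)/11, 89.48,  91*sqrt( 3) ]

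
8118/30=1353/5 = 270.60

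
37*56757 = 2100009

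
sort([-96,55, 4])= [-96,4,55 ]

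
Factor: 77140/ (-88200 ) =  - 551/630 = - 2^(-1) * 3^( - 2)*5^(-1)*7^(  -  1)*19^1 * 29^1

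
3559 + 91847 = 95406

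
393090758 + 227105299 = 620196057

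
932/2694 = 466/1347 = 0.35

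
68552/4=17138 = 17138.00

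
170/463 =170/463 = 0.37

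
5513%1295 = 333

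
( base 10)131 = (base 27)4N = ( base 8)203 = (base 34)3T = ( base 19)6H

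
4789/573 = 8+205/573 = 8.36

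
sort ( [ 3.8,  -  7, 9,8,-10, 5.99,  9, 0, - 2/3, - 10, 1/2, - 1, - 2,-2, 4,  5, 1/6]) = [ - 10, - 10, - 7,-2, -2,  -  1,- 2/3,0, 1/6, 1/2, 3.8  ,  4, 5, 5.99,8, 9, 9 ] 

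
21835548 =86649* 252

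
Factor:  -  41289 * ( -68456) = 2^3 *3^1*43^1 * 199^1*13763^1 = 2826479784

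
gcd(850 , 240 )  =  10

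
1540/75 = 308/15 = 20.53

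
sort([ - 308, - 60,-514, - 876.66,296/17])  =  [- 876.66,- 514, - 308, - 60,296/17]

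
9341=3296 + 6045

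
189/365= 189/365 = 0.52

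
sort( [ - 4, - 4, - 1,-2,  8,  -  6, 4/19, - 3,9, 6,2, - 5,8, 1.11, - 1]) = [ - 6,-5, - 4, - 4, - 3, -2, - 1, - 1,  4/19,1.11,2, 6 , 8,  8,  9 ] 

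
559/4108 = 43/316  =  0.14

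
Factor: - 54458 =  - 2^1*73^1*373^1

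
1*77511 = 77511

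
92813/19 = 4884 + 17/19 =4884.89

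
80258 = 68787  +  11471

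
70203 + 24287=94490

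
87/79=87/79 =1.10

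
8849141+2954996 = 11804137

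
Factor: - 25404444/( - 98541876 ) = 3^1 * 13^1 * 19^1*113^ ( - 1 ) *2857^1 * 72671^(  -  1 ) = 2117037/8211823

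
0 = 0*4969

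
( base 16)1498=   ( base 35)4AM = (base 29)67N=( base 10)5272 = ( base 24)93G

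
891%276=63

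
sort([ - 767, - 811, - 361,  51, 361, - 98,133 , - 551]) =[ - 811, - 767, - 551, - 361,  -  98,51 , 133,361 ]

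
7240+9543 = 16783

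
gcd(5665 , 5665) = 5665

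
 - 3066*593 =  - 1818138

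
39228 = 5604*7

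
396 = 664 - 268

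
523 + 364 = 887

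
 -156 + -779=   -  935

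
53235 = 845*63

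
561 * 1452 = 814572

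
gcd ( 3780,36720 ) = 540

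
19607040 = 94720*207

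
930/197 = 930/197 =4.72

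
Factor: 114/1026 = 1/9=3^(  -  2)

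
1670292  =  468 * 3569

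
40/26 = 20/13 = 1.54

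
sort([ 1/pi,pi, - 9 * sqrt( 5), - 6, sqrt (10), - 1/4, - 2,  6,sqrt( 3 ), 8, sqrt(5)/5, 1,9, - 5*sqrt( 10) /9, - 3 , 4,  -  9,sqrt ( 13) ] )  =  [ - 9*sqrt(5) , - 9, - 6, - 3,-2  , - 5*sqrt (10 ) /9, - 1/4,1/pi, sqrt(5) /5,1,sqrt(3) , pi, sqrt( 10), sqrt( 13) , 4, 6,  8,9 ]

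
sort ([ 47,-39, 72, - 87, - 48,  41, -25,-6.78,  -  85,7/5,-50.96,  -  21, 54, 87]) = [ -87, -85, - 50.96, - 48, - 39,-25, - 21,-6.78, 7/5, 41, 47, 54,72,87 ]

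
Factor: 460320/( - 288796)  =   - 2^3*3^1*5^1*7^1*17^(-1 )*31^ ( - 1 ) = -  840/527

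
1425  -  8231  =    -  6806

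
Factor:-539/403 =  - 7^2*11^1  *13^( -1)*31^( - 1)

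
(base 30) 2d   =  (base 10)73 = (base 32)29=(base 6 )201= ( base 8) 111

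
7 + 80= 87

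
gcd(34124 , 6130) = 2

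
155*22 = 3410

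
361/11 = 32+9/11   =  32.82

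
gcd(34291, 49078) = 53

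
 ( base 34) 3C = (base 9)136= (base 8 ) 162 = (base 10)114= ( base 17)6c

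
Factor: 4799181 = 3^1*29^1*55163^1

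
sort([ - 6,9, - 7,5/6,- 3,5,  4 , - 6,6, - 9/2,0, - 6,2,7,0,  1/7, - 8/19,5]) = [-7, - 6, - 6, - 6, - 9/2, - 3, - 8/19,0, 0,  1/7,5/6,2,4,5,  5, 6 , 7,9 ]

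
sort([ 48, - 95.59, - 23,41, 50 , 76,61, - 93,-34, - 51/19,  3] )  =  [- 95.59, - 93,-34, - 23, - 51/19,3, 41, 48, 50,61, 76 ]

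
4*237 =948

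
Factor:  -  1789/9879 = - 3^( - 1) * 37^( - 1)*89^( - 1)*1789^1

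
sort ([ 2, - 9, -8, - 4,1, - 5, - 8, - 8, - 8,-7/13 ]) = [ - 9, - 8, - 8,  -  8, - 8, - 5, - 4, - 7/13,1,2] 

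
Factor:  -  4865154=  - 2^1 * 3^1*7^1*115837^1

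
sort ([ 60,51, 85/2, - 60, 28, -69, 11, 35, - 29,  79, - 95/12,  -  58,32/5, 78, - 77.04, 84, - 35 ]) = [ - 77.04, - 69, - 60, - 58, - 35, - 29,-95/12,  32/5 , 11, 28, 35, 85/2, 51 , 60,78, 79, 84 ] 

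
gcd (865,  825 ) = 5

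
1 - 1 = 0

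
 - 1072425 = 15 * ( - 71495)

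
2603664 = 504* 5166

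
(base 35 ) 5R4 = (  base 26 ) ac2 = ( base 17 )1782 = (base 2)1101110100010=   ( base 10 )7074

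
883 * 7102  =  6271066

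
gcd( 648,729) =81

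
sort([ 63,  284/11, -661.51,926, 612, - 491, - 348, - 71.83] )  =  [-661.51, - 491, - 348, - 71.83, 284/11, 63, 612, 926 ]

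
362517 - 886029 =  -523512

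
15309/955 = 16 + 29/955 =16.03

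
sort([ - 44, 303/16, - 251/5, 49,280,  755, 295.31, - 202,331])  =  [  -  202, - 251/5, - 44, 303/16,49 , 280, 295.31, 331 , 755]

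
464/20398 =232/10199= 0.02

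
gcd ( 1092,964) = 4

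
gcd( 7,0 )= 7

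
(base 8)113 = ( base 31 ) 2d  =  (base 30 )2F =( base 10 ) 75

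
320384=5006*64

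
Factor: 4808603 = 17^1*41^1*6899^1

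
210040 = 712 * 295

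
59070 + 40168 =99238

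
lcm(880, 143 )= 11440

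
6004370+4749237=10753607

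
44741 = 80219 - 35478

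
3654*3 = 10962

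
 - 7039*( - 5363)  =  37750157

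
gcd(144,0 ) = 144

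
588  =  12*49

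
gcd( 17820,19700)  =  20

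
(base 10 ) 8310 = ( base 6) 102250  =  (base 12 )4986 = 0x2076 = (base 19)1407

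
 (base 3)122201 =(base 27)HJ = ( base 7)1252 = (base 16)1DE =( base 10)478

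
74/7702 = 37/3851 = 0.01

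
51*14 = 714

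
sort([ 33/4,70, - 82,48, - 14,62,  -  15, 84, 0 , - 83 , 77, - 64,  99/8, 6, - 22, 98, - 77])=[ - 83, - 82,  -  77,-64, - 22 , - 15,-14 , 0, 6,  33/4, 99/8,48,62,70,77  ,  84 , 98]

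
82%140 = 82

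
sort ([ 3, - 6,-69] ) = [ - 69,-6 , 3 ] 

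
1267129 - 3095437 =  - 1828308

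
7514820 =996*7545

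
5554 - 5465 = 89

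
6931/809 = 8 + 459/809 =8.57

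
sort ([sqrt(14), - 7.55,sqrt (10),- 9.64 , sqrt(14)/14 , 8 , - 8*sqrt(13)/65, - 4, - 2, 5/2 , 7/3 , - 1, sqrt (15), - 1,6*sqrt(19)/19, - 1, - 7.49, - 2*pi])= [ - 9.64, - 7.55 ,  -  7.49  , - 2*pi , - 4, - 2, - 1, - 1, -1, - 8*sqrt(13 ) /65,sqrt (14)/14 , 6*sqrt( 19 )/19,7/3, 5/2 , sqrt (10 ),sqrt(  14),  sqrt( 15), 8 ]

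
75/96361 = 75/96361 =0.00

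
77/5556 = 77/5556 = 0.01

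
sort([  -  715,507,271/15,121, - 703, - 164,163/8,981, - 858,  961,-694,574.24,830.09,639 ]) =[ - 858, - 715, - 703, - 694,-164,271/15,163/8, 121,507,574.24, 639, 830.09,961,  981]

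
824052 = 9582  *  86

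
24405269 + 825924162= 850329431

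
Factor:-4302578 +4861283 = 558705 = 3^1*5^1*  7^1*17^1*313^1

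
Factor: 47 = 47^1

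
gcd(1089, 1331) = 121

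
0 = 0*56408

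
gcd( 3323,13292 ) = 3323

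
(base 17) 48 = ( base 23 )37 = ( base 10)76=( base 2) 1001100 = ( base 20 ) 3g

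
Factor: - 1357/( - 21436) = 59/932 = 2^( - 2)*59^1*233^( - 1)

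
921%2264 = 921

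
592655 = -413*( - 1435) 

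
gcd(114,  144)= 6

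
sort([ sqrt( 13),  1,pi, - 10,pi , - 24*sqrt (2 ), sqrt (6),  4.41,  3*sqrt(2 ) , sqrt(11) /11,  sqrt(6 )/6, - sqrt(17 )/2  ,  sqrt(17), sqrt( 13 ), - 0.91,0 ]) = [ - 24*sqrt( 2), - 10, - sqrt( 17)/2, - 0.91,0, sqrt(11 ) /11, sqrt( 6 )/6,1,  sqrt( 6), pi,  pi, sqrt( 13 ), sqrt( 13),sqrt(17)  ,  3*sqrt(2 ), 4.41]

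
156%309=156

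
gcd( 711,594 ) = 9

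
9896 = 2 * 4948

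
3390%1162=1066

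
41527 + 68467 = 109994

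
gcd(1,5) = 1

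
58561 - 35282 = 23279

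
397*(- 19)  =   - 7543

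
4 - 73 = -69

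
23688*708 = 16771104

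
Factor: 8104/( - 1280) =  - 2^( - 5)*5^( - 1)*1013^1=- 1013/160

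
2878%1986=892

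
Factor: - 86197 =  - 86197^1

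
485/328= 1 + 157/328=1.48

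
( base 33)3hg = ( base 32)3o4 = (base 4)330010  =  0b111100000100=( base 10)3844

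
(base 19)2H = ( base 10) 55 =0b110111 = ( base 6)131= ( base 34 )1L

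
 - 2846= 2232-5078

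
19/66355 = 19/66355 = 0.00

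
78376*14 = 1097264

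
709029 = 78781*9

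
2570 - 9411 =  - 6841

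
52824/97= 544 + 56/97 = 544.58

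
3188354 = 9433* 338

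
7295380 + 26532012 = 33827392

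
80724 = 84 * 961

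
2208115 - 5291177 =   -  3083062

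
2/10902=1/5451 = 0.00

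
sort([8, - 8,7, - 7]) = [- 8 , - 7, 7, 8 ] 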